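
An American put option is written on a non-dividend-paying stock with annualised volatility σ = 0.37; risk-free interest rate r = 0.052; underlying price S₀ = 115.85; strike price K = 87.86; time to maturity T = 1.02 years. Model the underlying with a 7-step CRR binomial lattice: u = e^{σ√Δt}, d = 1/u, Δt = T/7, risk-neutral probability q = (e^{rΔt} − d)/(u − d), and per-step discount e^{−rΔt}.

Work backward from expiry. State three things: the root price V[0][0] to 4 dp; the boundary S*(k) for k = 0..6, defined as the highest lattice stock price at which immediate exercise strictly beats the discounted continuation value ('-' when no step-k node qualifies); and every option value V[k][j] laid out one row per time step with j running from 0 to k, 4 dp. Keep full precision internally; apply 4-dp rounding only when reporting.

Δt=0.14571  u=1.15170  d=0.86828  q=0.49159  discount=0.99245
step 7 (expiry): payoffs max(K−S,0) = 44.7555 30.6857 12.0234 0.0000 0.0000 0.0000 0.0000 0.0000
step 6: (k=6,j=0): S=49.6434, (K−S)⁺=38.2166, hold=37.5534 ⇒ V=38.2166 exercise | (k=6,j=1): S=65.8476, (K−S)⁺=22.0124, hold=21.3492 ⇒ V=22.0124 exercise | (k=6,j=2): S=87.3410, (K−S)⁺=0.5190, hold=6.0667 ⇒ V=6.0667 continue | (k=6,j=3): S=115.8500, (K−S)⁺=0.0000, hold=0.0000 ⇒ V=0.0000 continue | (k=6,j=4): S=153.6647, (K−S)⁺=0.0000, hold=0.0000 ⇒ V=0.0000 continue | (k=6,j=5): S=203.8226, (K−S)⁺=0.0000, hold=0.0000 ⇒ V=0.0000 continue | (k=6,j=6): S=270.3525, (K−S)⁺=0.0000, hold=0.0000 ⇒ V=0.0000 continue  boundary S*=65.8476
step 5: (k=5,j=0): S=57.1743, (K−S)⁺=30.6857, hold=30.0225 ⇒ V=30.6857 exercise | (k=5,j=1): S=75.8366, (K−S)⁺=12.0234, hold=14.0668 ⇒ V=14.0668 continue | (k=5,j=2): S=100.5905, (K−S)⁺=0.0000, hold=3.0611 ⇒ V=3.0611 continue | (k=5,j=3): S=133.4244, (K−S)⁺=0.0000, hold=0.0000 ⇒ V=0.0000 continue | (k=5,j=4): S=176.9755, (K−S)⁺=0.0000, hold=0.0000 ⇒ V=0.0000 continue | (k=5,j=5): S=234.7423, (K−S)⁺=0.0000, hold=0.0000 ⇒ V=0.0000 continue  boundary S*=57.1743
step 4: (k=4,j=0): S=65.8476, (K−S)⁺=22.0124, hold=22.3461 ⇒ V=22.3461 continue | (k=4,j=1): S=87.3410, (K−S)⁺=0.5190, hold=8.5912 ⇒ V=8.5912 continue | (k=4,j=2): S=115.8500, (K−S)⁺=0.0000, hold=1.5446 ⇒ V=1.5446 continue | (k=4,j=3): S=153.6647, (K−S)⁺=0.0000, hold=0.0000 ⇒ V=0.0000 continue | (k=4,j=4): S=203.8226, (K−S)⁺=0.0000, hold=0.0000 ⇒ V=0.0000 continue  boundary S*=-
step 3: (k=3,j=0): S=75.8366, (K−S)⁺=12.0234, hold=15.4668 ⇒ V=15.4668 continue | (k=3,j=1): S=100.5905, (K−S)⁺=0.0000, hold=5.0885 ⇒ V=5.0885 continue | (k=3,j=2): S=133.4244, (K−S)⁺=0.0000, hold=0.7794 ⇒ V=0.7794 continue | (k=3,j=3): S=176.9755, (K−S)⁺=0.0000, hold=0.0000 ⇒ V=0.0000 continue  boundary S*=-
step 2: (k=2,j=0): S=87.3410, (K−S)⁺=0.5190, hold=10.2867 ⇒ V=10.2867 continue | (k=2,j=1): S=115.8500, (K−S)⁺=0.0000, hold=2.9478 ⇒ V=2.9478 continue | (k=2,j=2): S=153.6647, (K−S)⁺=0.0000, hold=0.3932 ⇒ V=0.3932 continue  boundary S*=-
step 1: (k=1,j=0): S=100.5905, (K−S)⁺=0.0000, hold=6.6286 ⇒ V=6.6286 continue | (k=1,j=1): S=133.4244, (K−S)⁺=0.0000, hold=1.6792 ⇒ V=1.6792 continue  boundary S*=-
step 0: (k=0,j=0): S=115.8500, (K−S)⁺=0.0000, hold=4.1639 ⇒ V=4.1639 continue  boundary S*=-

price = 4.1639
boundary = - - - - - 57.1743 65.8476
tree:
4.1639
6.6286 1.6792
10.2867 2.9478 0.3932
15.4668 5.0885 0.7794 0.0000
22.3461 8.5912 1.5446 0.0000 0.0000
30.6857 14.0668 3.0611 0.0000 0.0000 0.0000
38.2166 22.0124 6.0667 0.0000 0.0000 0.0000 0.0000
44.7555 30.6857 12.0234 0.0000 0.0000 0.0000 0.0000 0.0000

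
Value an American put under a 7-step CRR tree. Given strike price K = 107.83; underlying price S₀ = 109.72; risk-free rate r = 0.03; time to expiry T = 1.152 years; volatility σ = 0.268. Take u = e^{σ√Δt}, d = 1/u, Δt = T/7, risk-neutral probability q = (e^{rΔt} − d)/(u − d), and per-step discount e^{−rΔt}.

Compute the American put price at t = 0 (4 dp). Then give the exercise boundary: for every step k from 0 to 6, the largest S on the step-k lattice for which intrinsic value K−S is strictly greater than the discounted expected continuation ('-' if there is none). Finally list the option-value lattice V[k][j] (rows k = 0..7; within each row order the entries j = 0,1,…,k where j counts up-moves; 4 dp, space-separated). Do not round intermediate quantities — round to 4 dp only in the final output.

price = 10.3910
boundary = - - - 79.1836 71.0262 79.1836 88.2780
tree:
10.3910
15.0820 5.7199
21.1873 9.0180 2.4199
28.6464 13.8063 4.2339 0.5976
36.8038 20.3677 7.2654 1.1905 0.0000
44.1208 28.6464 12.1442 2.3717 0.0000 0.0000
50.6841 36.8038 19.5520 4.7250 0.0000 0.0000 0.0000
56.5712 44.1208 28.6464 9.4132 0.0000 0.0000 0.0000 0.0000

Δt=0.16457  u=1.11485  d=0.89698  q=0.49556  discount=0.99508
step 7 (expiry): payoffs max(K−S,0) = 56.5712 44.1208 28.6464 9.4132 0.0000 0.0000 0.0000 0.0000
step 6: (k=6,j=0): S=57.1459, (K−S)⁺=50.6841, hold=50.1530 ⇒ V=50.6841 exercise | (k=6,j=1): S=71.0262, (K−S)⁺=36.8038, hold=36.2727 ⇒ V=36.8038 exercise | (k=6,j=2): S=88.2780, (K−S)⁺=19.5520, hold=19.0210 ⇒ V=19.5520 exercise | (k=6,j=3): S=109.7200, (K−S)⁺=0.0000, hold=4.7250 ⇒ V=4.7250 continue | (k=6,j=4): S=136.3702, (K−S)⁺=0.0000, hold=0.0000 ⇒ V=0.0000 continue | (k=6,j=5): S=169.4934, (K−S)⁺=0.0000, hold=0.0000 ⇒ V=0.0000 continue | (k=6,j=6): S=210.6621, (K−S)⁺=0.0000, hold=0.0000 ⇒ V=0.0000 continue  boundary S*=88.2780
step 5: (k=5,j=0): S=63.7092, (K−S)⁺=44.1208, hold=43.5898 ⇒ V=44.1208 exercise | (k=5,j=1): S=79.1836, (K−S)⁺=28.6464, hold=28.1153 ⇒ V=28.6464 exercise | (k=5,j=2): S=98.4168, (K−S)⁺=9.4132, hold=12.1442 ⇒ V=12.1442 continue | (k=5,j=3): S=122.3214, (K−S)⁺=0.0000, hold=2.3717 ⇒ V=2.3717 continue | (k=5,j=4): S=152.0324, (K−S)⁺=0.0000, hold=0.0000 ⇒ V=0.0000 continue | (k=5,j=5): S=188.9599, (K−S)⁺=0.0000, hold=0.0000 ⇒ V=0.0000 continue  boundary S*=79.1836
step 4: (k=4,j=0): S=71.0262, (K−S)⁺=36.8038, hold=36.2727 ⇒ V=36.8038 exercise | (k=4,j=1): S=88.2780, (K−S)⁺=19.5520, hold=20.3677 ⇒ V=20.3677 continue | (k=4,j=2): S=109.7200, (K−S)⁺=0.0000, hold=7.2654 ⇒ V=7.2654 continue | (k=4,j=3): S=136.3702, (K−S)⁺=0.0000, hold=1.1905 ⇒ V=1.1905 continue | (k=4,j=4): S=169.4934, (K−S)⁺=0.0000, hold=0.0000 ⇒ V=0.0000 continue  boundary S*=71.0262
step 3: (k=3,j=0): S=79.1836, (K−S)⁺=28.6464, hold=28.5175 ⇒ V=28.6464 exercise | (k=3,j=1): S=98.4168, (K−S)⁺=9.4132, hold=13.8063 ⇒ V=13.8063 continue | (k=3,j=2): S=122.3214, (K−S)⁺=0.0000, hold=4.2339 ⇒ V=4.2339 continue | (k=3,j=3): S=152.0324, (K−S)⁺=0.0000, hold=0.5976 ⇒ V=0.5976 continue  boundary S*=79.1836
step 2: (k=2,j=0): S=88.2780, (K−S)⁺=19.5520, hold=21.1873 ⇒ V=21.1873 continue | (k=2,j=1): S=109.7200, (K−S)⁺=0.0000, hold=9.0180 ⇒ V=9.0180 continue | (k=2,j=2): S=136.3702, (K−S)⁺=0.0000, hold=2.4199 ⇒ V=2.4199 continue  boundary S*=-
step 1: (k=1,j=0): S=98.4168, (K−S)⁺=9.4132, hold=15.0820 ⇒ V=15.0820 continue | (k=1,j=1): S=122.3214, (K−S)⁺=0.0000, hold=5.7199 ⇒ V=5.7199 continue  boundary S*=-
step 0: (k=0,j=0): S=109.7200, (K−S)⁺=0.0000, hold=10.3910 ⇒ V=10.3910 continue  boundary S*=-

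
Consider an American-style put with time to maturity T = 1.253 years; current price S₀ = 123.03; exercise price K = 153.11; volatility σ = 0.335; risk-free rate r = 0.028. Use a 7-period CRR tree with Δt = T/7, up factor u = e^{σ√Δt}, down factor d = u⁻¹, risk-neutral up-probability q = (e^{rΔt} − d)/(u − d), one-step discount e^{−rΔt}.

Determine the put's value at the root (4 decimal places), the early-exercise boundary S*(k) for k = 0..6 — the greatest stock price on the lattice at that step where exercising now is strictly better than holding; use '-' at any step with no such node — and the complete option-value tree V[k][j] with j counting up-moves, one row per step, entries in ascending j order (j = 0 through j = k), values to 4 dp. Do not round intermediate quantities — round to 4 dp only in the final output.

params: Δt=0.17900 u=1.15227 d=0.86785 q=0.48229 e^(-rΔt)=0.99500
t_7 payoffs: 107.4923 92.5422 72.6927 46.3381 11.3463 0.0000 0.0000 0.0000
t_6: node(6,0) S=52.5639 payoff=100.5461 vs cont=99.7806 → 100.5461 [stop]  node(6,1) S=69.7904 payoff=83.3196 vs cont=82.5542 → 83.3196 [stop]  node(6,2) S=92.6623 payoff=60.4477 vs cont=59.6822 → 60.4477 [stop]  node(6,3) S=123.0300 payoff=30.0800 vs cont=29.3145 → 30.0800 [stop]  node(6,4) S=163.3499 payoff=0.0000 vs cont=5.8447 → 5.8447 [wait]  node(6,5) S=216.8836 payoff=0.0000 vs cont=0.0000 → 0.0000 [wait]  node(6,6) S=287.9615 payoff=0.0000 vs cont=0.0000 → 0.0000 [wait]  ⇒ S*(6)=123.0300
t_5: node(5,0) S=60.5678 payoff=92.5422 vs cont=91.7768 → 92.5422 [stop]  node(5,1) S=80.4173 payoff=72.6927 vs cont=71.9273 → 72.6927 [stop]  node(5,2) S=106.7719 payoff=46.3381 vs cont=45.5726 → 46.3381 [stop]  node(5,3) S=141.7637 payoff=11.3463 vs cont=18.2996 → 18.2996 [wait]  node(5,4) S=188.2230 payoff=0.0000 vs cont=3.0107 → 3.0107 [wait]  node(5,5) S=249.9082 payoff=0.0000 vs cont=0.0000 → 0.0000 [wait]  ⇒ S*(5)=106.7719
t_4: node(4,0) S=69.7904 payoff=83.3196 vs cont=82.5542 → 83.3196 [stop]  node(4,1) S=92.6623 payoff=60.4477 vs cont=59.6822 → 60.4477 [stop]  node(4,2) S=123.0300 payoff=30.0800 vs cont=32.6513 → 32.6513 [wait]  node(4,3) S=163.3499 payoff=0.0000 vs cont=10.8713 → 10.8713 [wait]  node(4,4) S=216.8836 payoff=0.0000 vs cont=1.5509 → 1.5509 [wait]  ⇒ S*(4)=92.6623
t_3: node(3,0) S=80.4173 payoff=72.6927 vs cont=71.9273 → 72.6927 [stop]  node(3,1) S=106.7719 payoff=46.3381 vs cont=46.8065 → 46.8065 [wait]  node(3,2) S=141.7637 payoff=11.3463 vs cont=22.0362 → 22.0362 [wait]  node(3,3) S=188.2230 payoff=0.0000 vs cont=6.3442 → 6.3442 [wait]  ⇒ S*(3)=80.4173
t_2: node(2,0) S=92.6623 payoff=60.4477 vs cont=59.9070 → 60.4477 [stop]  node(2,1) S=123.0300 payoff=30.0800 vs cont=34.6857 → 34.6857 [wait]  node(2,2) S=163.3499 payoff=0.0000 vs cont=14.3958 → 14.3958 [wait]  ⇒ S*(2)=92.6623
t_1: node(1,0) S=106.7719 payoff=46.3381 vs cont=47.7828 → 47.7828 [wait]  node(1,1) S=141.7637 payoff=11.3463 vs cont=24.7755 → 24.7755 [wait]  ⇒ S*(1)=-
t_0: node(0,0) S=123.0300 payoff=30.0800 vs cont=36.5032 → 36.5032 [wait]  ⇒ S*(0)=-

price = 36.5032
boundary = - - 92.6623 80.4173 92.6623 106.7719 123.0300
tree:
36.5032
47.7828 24.7755
60.4477 34.6857 14.3958
72.6927 46.8065 22.0362 6.3442
83.3196 60.4477 32.6513 10.8713 1.5509
92.5422 72.6927 46.3381 18.2996 3.0107 0.0000
100.5461 83.3196 60.4477 30.0800 5.8447 0.0000 0.0000
107.4923 92.5422 72.6927 46.3381 11.3463 0.0000 0.0000 0.0000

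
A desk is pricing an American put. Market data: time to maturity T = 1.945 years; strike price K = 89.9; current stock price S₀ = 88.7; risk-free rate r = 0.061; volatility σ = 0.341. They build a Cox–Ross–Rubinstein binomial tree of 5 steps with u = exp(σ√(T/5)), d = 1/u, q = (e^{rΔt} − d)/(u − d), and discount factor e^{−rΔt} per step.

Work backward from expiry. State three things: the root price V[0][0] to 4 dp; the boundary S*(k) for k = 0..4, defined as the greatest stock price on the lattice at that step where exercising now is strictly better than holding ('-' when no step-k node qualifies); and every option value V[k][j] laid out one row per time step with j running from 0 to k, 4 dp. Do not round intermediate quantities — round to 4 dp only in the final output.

price = 13.6148
boundary = - - 57.9684 46.8624 57.9684
tree:
13.6148
21.2585 6.7139
31.9316 11.7299 2.0793
43.0376 19.8335 4.2847 0.0000
52.0158 31.9316 8.8292 0.0000 0.0000
59.2739 43.0376 18.1937 0.0000 0.0000 0.0000

Δt=0.38900, u=1.23699, d=0.80841, q=0.50306, disc=e^(-rΔt)=0.97655
k=5 terminal: V=max(K-S,0) → 59.2739 43.0376 18.1937 0.0000 0.0000 0.0000
k=4: j=0 S=37.8842 intr=52.0158 cont=49.9076 V=52.0158[EX]; j=1 S=57.9684 intr=31.9316 cont=29.8235 V=31.9316[EX]; j=2 S=88.7000 intr=1.2000 cont=8.8292 V=8.8292[hold]; j=3 S=135.7239 intr=0.0000 cont=0.0000 V=0.0000[hold]; j=4 S=207.6772 intr=0.0000 cont=0.0000 V=0.0000[hold]  S*(4)=57.9684
k=3: j=0 S=46.8624 intr=43.0376 cont=40.9294 V=43.0376[EX]; j=1 S=71.7063 intr=18.1937 cont=19.8335 V=19.8335[hold]; j=2 S=109.7210 intr=0.0000 cont=4.2847 V=4.2847[hold]; j=3 S=167.8891 intr=0.0000 cont=0.0000 V=0.0000[hold]  S*(3)=46.8624
k=2: j=0 S=57.9684 intr=31.9316 cont=30.6291 V=31.9316[EX]; j=1 S=88.7000 intr=1.2000 cont=11.7299 V=11.7299[hold]; j=2 S=135.7239 intr=0.0000 cont=2.0793 V=2.0793[hold]  S*(2)=57.9684
k=1: j=0 S=71.7063 intr=18.1937 cont=21.2585 V=21.2585[hold]; j=1 S=109.7210 intr=0.0000 cont=6.7139 V=6.7139[hold]  S*(1)=-
k=0: j=0 S=88.7000 intr=1.2000 cont=13.6148 V=13.6148[hold]  S*(0)=-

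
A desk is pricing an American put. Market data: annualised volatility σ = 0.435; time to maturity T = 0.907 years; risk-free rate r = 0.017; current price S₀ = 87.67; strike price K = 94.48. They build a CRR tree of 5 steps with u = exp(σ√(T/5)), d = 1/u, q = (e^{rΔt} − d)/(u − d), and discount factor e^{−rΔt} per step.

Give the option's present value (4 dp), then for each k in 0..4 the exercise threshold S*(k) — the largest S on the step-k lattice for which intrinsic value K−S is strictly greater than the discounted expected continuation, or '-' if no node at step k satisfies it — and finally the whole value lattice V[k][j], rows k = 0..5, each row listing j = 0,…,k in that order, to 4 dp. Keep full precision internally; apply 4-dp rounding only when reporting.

price = 18.2991
boundary = - - - 50.2880 60.5238
tree:
18.2991
25.6653 9.8470
34.5483 15.4968 3.3364
44.1920 23.5538 6.2218 0.0000
52.6968 33.9562 11.6026 0.0000 0.0000
59.7632 44.1920 21.6368 0.0000 0.0000 0.0000

Δt=0.18140, u=1.20354, d=0.83088, q=0.46210, disc=e^(-rΔt)=0.99692
k=5 terminal: V=max(K-S,0) → 59.7632 44.1920 21.6368 0.0000 0.0000 0.0000
k=4: j=0 S=41.7832 intr=52.6968 cont=52.4059 V=52.6968[EX]; j=1 S=60.5238 intr=33.9562 cont=33.6652 V=33.9562[EX]; j=2 S=87.6700 intr=6.8100 cont=11.6026 V=11.6026[hold]; j=3 S=126.9918 intr=0.0000 cont=0.0000 V=0.0000[hold]; j=4 S=183.9501 intr=0.0000 cont=0.0000 V=0.0000[hold]  S*(4)=60.5238
k=3: j=0 S=50.2880 intr=44.1920 cont=43.9011 V=44.1920[EX]; j=1 S=72.8432 intr=21.6368 cont=23.5538 V=23.5538[hold]; j=2 S=105.5148 intr=0.0000 cont=6.2218 V=6.2218[hold]; j=3 S=152.8403 intr=0.0000 cont=0.0000 V=0.0000[hold]  S*(3)=50.2880
k=2: j=0 S=60.5238 intr=33.9562 cont=34.5483 V=34.5483[hold]; j=1 S=87.6700 intr=6.8100 cont=15.4968 V=15.4968[hold]; j=2 S=126.9918 intr=0.0000 cont=3.3364 V=3.3364[hold]  S*(2)=-
k=1: j=0 S=72.8432 intr=21.6368 cont=25.6653 V=25.6653[hold]; j=1 S=105.5148 intr=0.0000 cont=9.8470 V=9.8470[hold]  S*(1)=-
k=0: j=0 S=87.6700 intr=6.8100 cont=18.2991 V=18.2991[hold]  S*(0)=-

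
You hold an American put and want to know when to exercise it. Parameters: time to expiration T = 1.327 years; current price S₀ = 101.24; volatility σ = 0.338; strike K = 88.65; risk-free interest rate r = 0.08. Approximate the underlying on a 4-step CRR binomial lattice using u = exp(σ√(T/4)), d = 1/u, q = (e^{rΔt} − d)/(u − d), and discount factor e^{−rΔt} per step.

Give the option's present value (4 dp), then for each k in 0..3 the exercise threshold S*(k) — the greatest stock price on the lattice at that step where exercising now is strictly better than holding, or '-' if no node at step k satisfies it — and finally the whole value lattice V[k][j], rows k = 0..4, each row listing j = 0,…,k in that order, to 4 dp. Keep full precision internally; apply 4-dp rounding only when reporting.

params: Δt=0.33175 u=1.21492 d=0.82310 q=0.52012 e^(-rΔt)=0.97381
t_4 payoffs: 42.1816 20.0609 0.0000 0.0000 0.0000
t_3: node(3,0) S=56.4555 payoff=32.1945 vs cont=29.8727 → 32.1945 [stop]  node(3,1) S=83.3304 payoff=5.3196 vs cont=9.3746 → 9.3746 [wait]  node(3,2) S=122.9988 payoff=0.0000 vs cont=0.0000 → 0.0000 [wait]  node(3,3) S=181.5507 payoff=0.0000 vs cont=0.0000 → 0.0000 [wait]  ⇒ S*(3)=56.4555
t_2: node(2,0) S=68.5891 payoff=20.0609 vs cont=19.7930 → 20.0609 [stop]  node(2,1) S=101.2400 payoff=0.0000 vs cont=4.3808 → 4.3808 [wait]  node(2,2) S=149.4340 payoff=0.0000 vs cont=0.0000 → 0.0000 [wait]  ⇒ S*(2)=68.5891
t_1: node(1,0) S=83.3304 payoff=5.3196 vs cont=11.5935 → 11.5935 [wait]  node(1,1) S=122.9988 payoff=0.0000 vs cont=2.0472 → 2.0472 [wait]  ⇒ S*(1)=-
t_0: node(0,0) S=101.2400 payoff=0.0000 vs cont=6.4546 → 6.4546 [wait]  ⇒ S*(0)=-

price = 6.4546
boundary = - - 68.5891 56.4555
tree:
6.4546
11.5935 2.0472
20.0609 4.3808 0.0000
32.1945 9.3746 0.0000 0.0000
42.1816 20.0609 0.0000 0.0000 0.0000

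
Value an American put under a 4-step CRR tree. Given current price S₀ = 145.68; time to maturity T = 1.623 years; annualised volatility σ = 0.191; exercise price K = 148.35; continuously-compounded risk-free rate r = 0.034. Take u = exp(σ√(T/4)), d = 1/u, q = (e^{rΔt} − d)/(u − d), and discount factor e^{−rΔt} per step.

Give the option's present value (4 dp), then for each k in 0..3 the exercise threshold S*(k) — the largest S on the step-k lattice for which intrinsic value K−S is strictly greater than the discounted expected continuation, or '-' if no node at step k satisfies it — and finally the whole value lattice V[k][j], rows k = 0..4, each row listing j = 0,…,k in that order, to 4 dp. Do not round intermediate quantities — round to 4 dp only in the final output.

price = 12.2980
boundary = - - 114.2152 128.9917
tree:
12.2980
20.9699 4.8255
34.1348 9.6867 0.5822
47.2187 19.3583 1.2467 0.0000
58.8037 34.1348 2.6700 0.0000 0.0000

Δt=0.40575, u=1.12937, d=0.88545, q=0.52657, disc=e^(-rΔt)=0.98630
k=4 terminal: V=max(K-S,0) → 58.8037 34.1348 2.6700 0.0000 0.0000
k=3: j=0 S=101.1313 intr=47.2187 cont=45.1862 V=47.2187[EX]; j=1 S=128.9917 intr=19.3583 cont=17.3258 V=19.3583[EX]; j=2 S=164.5273 intr=0.0000 cont=1.2467 V=1.2467[hold]; j=3 S=209.8525 intr=0.0000 cont=0.0000 V=0.0000[hold]  S*(3)=128.9917
k=2: j=0 S=114.2152 intr=34.1348 cont=32.1023 V=34.1348[EX]; j=1 S=145.6800 intr=2.6700 cont=9.6867 V=9.6867[hold]; j=2 S=185.8130 intr=0.0000 cont=0.5822 V=0.5822[hold]  S*(2)=114.2152
k=1: j=0 S=128.9917 intr=19.3583 cont=20.9699 V=20.9699[hold]; j=1 S=164.5273 intr=0.0000 cont=4.8255 V=4.8255[hold]  S*(1)=-
k=0: j=0 S=145.6800 intr=2.6700 cont=12.2980 V=12.2980[hold]  S*(0)=-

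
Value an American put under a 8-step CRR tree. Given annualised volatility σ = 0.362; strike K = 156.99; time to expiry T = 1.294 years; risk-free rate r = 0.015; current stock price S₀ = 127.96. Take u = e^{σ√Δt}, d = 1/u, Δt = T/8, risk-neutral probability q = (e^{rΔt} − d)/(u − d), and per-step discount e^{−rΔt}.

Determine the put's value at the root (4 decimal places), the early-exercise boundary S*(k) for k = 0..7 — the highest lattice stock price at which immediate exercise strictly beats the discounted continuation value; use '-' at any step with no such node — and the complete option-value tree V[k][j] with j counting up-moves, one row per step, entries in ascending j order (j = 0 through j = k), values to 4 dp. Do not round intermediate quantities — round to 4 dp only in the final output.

price = 39.1777
boundary = - - - 82.6776 71.4758 82.6776 95.6349 110.6230
tree:
39.1777
50.0695 27.1943
62.0107 36.9681 16.3998
74.3124 48.5675 24.1818 7.7783
85.5142 61.3703 34.4945 12.7692 2.2348
95.1983 74.3124 47.2075 20.4495 4.2426 0.0000
103.5703 85.5142 61.3551 31.6231 8.0545 0.0000 0.0000
110.8080 95.1983 74.3124 46.3670 15.2913 0.0000 0.0000 0.0000
117.0651 103.5703 85.5142 61.3551 29.0300 0.0000 0.0000 0.0000 0.0000

params: Δt=0.16175 u=1.15672 d=0.86451 q=0.47198 e^(-rΔt)=0.99758
t_8 payoffs: 117.0651 103.5703 85.5142 61.3551 29.0300 0.0000 0.0000 0.0000 0.0000
t_7: node(7,0) S=46.1820 payoff=110.8080 vs cont=110.4276 → 110.8080 [stop]  node(7,1) S=61.7917 payoff=95.1983 vs cont=94.8179 → 95.1983 [stop]  node(7,2) S=82.6776 payoff=74.3124 vs cont=73.9320 → 74.3124 [stop]  node(7,3) S=110.6230 payoff=46.3670 vs cont=45.9866 → 46.3670 [stop]  node(7,4) S=148.0141 payoff=8.9759 vs cont=15.2913 → 15.2913 [wait]  node(7,5) S=198.0435 payoff=0.0000 vs cont=0.0000 → 0.0000 [wait]  node(7,6) S=264.9832 payoff=0.0000 vs cont=0.0000 → 0.0000 [wait]  node(7,7) S=354.5487 payoff=0.0000 vs cont=0.0000 → 0.0000 [wait]  ⇒ S*(7)=110.6230
t_6: node(6,0) S=53.4197 payoff=103.5703 vs cont=103.1899 → 103.5703 [stop]  node(6,1) S=71.4758 payoff=85.5142 vs cont=85.1338 → 85.5142 [stop]  node(6,2) S=95.6349 payoff=61.3551 vs cont=60.9746 → 61.3551 [stop]  node(6,3) S=127.9600 payoff=29.0300 vs cont=31.6231 → 31.6231 [wait]  node(6,4) S=171.2111 payoff=0.0000 vs cont=8.0545 → 8.0545 [wait]  node(6,5) S=229.0812 payoff=0.0000 vs cont=0.0000 → 0.0000 [wait]  node(6,6) S=306.5117 payoff=0.0000 vs cont=0.0000 → 0.0000 [wait]  ⇒ S*(6)=95.6349
t_5: node(5,0) S=61.7917 payoff=95.1983 vs cont=94.8179 → 95.1983 [stop]  node(5,1) S=82.6776 payoff=74.3124 vs cont=73.9320 → 74.3124 [stop]  node(5,2) S=110.6230 payoff=46.3670 vs cont=47.2075 → 47.2075 [wait]  node(5,3) S=148.0141 payoff=8.9759 vs cont=20.4495 → 20.4495 [wait]  node(5,4) S=198.0435 payoff=0.0000 vs cont=4.2426 → 4.2426 [wait]  node(5,5) S=264.9832 payoff=0.0000 vs cont=0.0000 → 0.0000 [wait]  ⇒ S*(5)=82.6776
t_4: node(4,0) S=71.4758 payoff=85.5142 vs cont=85.1338 → 85.5142 [stop]  node(4,1) S=95.6349 payoff=61.3551 vs cont=61.3703 → 61.3703 [wait]  node(4,2) S=127.9600 payoff=29.0300 vs cont=34.4945 → 34.4945 [wait]  node(4,3) S=171.2111 payoff=0.0000 vs cont=12.7692 → 12.7692 [wait]  node(4,4) S=229.0812 payoff=0.0000 vs cont=2.2348 → 2.2348 [wait]  ⇒ S*(4)=71.4758
t_3: node(3,0) S=82.6776 payoff=74.3124 vs cont=73.9392 → 74.3124 [stop]  node(3,1) S=110.6230 payoff=46.3670 vs cont=48.5675 → 48.5675 [wait]  node(3,2) S=148.0141 payoff=8.9759 vs cont=24.1818 → 24.1818 [wait]  node(3,3) S=198.0435 payoff=0.0000 vs cont=7.7783 → 7.7783 [wait]  ⇒ S*(3)=82.6776
t_2: node(2,0) S=95.6349 payoff=61.3551 vs cont=62.0107 → 62.0107 [wait]  node(2,1) S=127.9600 payoff=29.0300 vs cont=36.9681 → 36.9681 [wait]  node(2,2) S=171.2111 payoff=0.0000 vs cont=16.3998 → 16.3998 [wait]  ⇒ S*(2)=-
t_1: node(1,0) S=110.6230 payoff=46.3670 vs cont=50.0695 → 50.0695 [wait]  node(1,1) S=148.0141 payoff=8.9759 vs cont=27.1943 → 27.1943 [wait]  ⇒ S*(1)=-
t_0: node(0,0) S=127.9600 payoff=29.0300 vs cont=39.1777 → 39.1777 [wait]  ⇒ S*(0)=-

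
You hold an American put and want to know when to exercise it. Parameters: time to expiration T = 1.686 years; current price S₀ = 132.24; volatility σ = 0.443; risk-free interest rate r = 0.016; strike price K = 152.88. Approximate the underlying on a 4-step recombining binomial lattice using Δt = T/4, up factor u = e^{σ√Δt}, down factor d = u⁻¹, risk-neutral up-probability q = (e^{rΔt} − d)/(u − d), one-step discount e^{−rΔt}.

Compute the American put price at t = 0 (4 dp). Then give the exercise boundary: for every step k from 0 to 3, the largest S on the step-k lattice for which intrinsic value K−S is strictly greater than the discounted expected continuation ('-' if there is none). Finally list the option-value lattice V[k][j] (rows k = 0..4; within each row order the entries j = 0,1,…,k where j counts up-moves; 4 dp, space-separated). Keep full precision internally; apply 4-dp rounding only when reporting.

price = 42.4432
boundary = - - 74.3959 99.1872
tree:
42.4432
58.8886 22.1815
78.4841 34.8736 6.3816
97.0790 53.6928 11.4768 0.0000
111.0262 78.4841 20.6400 0.0000 0.0000

params: Δt=0.42150 u=1.33324 d=0.75005 q=0.44019 e^(-rΔt)=0.99328
t_4 payoffs: 111.0262 78.4841 20.6400 0.0000 0.0000
t_3: node(3,0) S=55.8010 payoff=97.0790 vs cont=96.0515 → 97.0790 [stop]  node(3,1) S=99.1872 payoff=53.6928 vs cont=52.6652 → 53.6928 [stop]  node(3,2) S=176.3071 payoff=0.0000 vs cont=11.4768 → 11.4768 [wait]  node(3,3) S=313.3891 payoff=0.0000 vs cont=0.0000 → 0.0000 [wait]  ⇒ S*(3)=99.1872
t_2: node(2,0) S=74.3959 payoff=78.4841 vs cont=77.4566 → 78.4841 [stop]  node(2,1) S=132.2400 payoff=20.6400 vs cont=34.8736 → 34.8736 [wait]  node(2,2) S=235.0590 payoff=0.0000 vs cont=6.3816 → 6.3816 [wait]  ⇒ S*(2)=74.3959
t_1: node(1,0) S=99.1872 payoff=53.6928 vs cont=58.8886 → 58.8886 [wait]  node(1,1) S=176.3071 payoff=0.0000 vs cont=22.1815 → 22.1815 [wait]  ⇒ S*(1)=-
t_0: node(0,0) S=132.2400 payoff=20.6400 vs cont=42.4432 → 42.4432 [wait]  ⇒ S*(0)=-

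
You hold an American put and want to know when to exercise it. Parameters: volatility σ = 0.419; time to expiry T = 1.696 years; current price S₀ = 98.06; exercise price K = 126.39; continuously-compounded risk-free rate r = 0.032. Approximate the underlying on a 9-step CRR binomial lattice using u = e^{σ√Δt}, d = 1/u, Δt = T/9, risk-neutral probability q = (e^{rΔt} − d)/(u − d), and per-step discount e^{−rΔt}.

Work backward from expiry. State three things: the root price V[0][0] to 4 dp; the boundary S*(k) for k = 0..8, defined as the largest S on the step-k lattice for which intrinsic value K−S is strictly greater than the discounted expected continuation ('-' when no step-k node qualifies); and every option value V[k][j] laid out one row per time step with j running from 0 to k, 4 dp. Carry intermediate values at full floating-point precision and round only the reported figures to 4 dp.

Δt=0.18844, u=1.19948, d=0.83369, q=0.47119, disc=e^(-rΔt)=0.99399
k=9 terminal: V=max(K-S,0) → 107.3111 98.9402 86.8965 69.5686 44.6380 8.7689 0.0000 0.0000 0.0000 0.0000
k=8: j=0 S=22.8847 intr=103.5053 cont=102.7454 V=103.5053[EX]; j=1 S=32.9255 intr=93.4645 cont=92.7046 V=93.4645[EX]; j=2 S=47.3717 intr=79.0183 cont=78.2584 V=79.0183[EX]; j=3 S=68.1562 intr=58.2338 cont=57.4739 V=58.2338[EX]; j=4 S=98.0600 intr=28.3300 cont=27.5701 V=28.3300[EX]; j=5 S=141.0842 intr=0.0000 cont=4.6092 V=4.6092[hold]; j=6 S=202.9854 intr=0.0000 cont=0.0000 V=0.0000[hold]; j=7 S=292.0461 intr=0.0000 cont=0.0000 V=0.0000[hold]; j=8 S=420.1825 intr=0.0000 cont=0.0000 V=0.0000[hold]  S*(8)=98.0600
k=7: j=0 S=27.4498 intr=98.9402 cont=98.1803 V=98.9402[EX]; j=1 S=39.4935 intr=86.8965 cont=86.1366 V=86.8965[EX]; j=2 S=56.8214 intr=69.5686 cont=68.8087 V=69.5686[EX]; j=3 S=81.7520 intr=44.6380 cont=43.8781 V=44.6380[EX]; j=4 S=117.6211 intr=8.7689 cont=17.0499 V=17.0499[hold]; j=5 S=169.2278 intr=0.0000 cont=2.4228 V=2.4228[hold]; j=6 S=243.4771 intr=0.0000 cont=0.0000 V=0.0000[hold]; j=7 S=350.3037 intr=0.0000 cont=0.0000 V=0.0000[hold]  S*(7)=81.7520
k=6: j=0 S=32.9255 intr=93.4645 cont=92.7046 V=93.4645[EX]; j=1 S=47.3717 intr=79.0183 cont=78.2584 V=79.0183[EX]; j=2 S=68.1562 intr=58.2338 cont=57.4739 V=58.2338[EX]; j=3 S=98.0600 intr=28.3300 cont=31.4486 V=31.4486[hold]; j=4 S=141.0842 intr=0.0000 cont=10.0967 V=10.0967[hold]; j=5 S=202.9854 intr=0.0000 cont=1.2735 V=1.2735[hold]; j=6 S=292.0461 intr=0.0000 cont=0.0000 V=0.0000[hold]  S*(6)=68.1562
k=5: j=0 S=39.4935 intr=86.8965 cont=86.1366 V=86.8965[EX]; j=1 S=56.8214 intr=69.5686 cont=68.8087 V=69.5686[EX]; j=2 S=81.7520 intr=44.6380 cont=45.3387 V=45.3387[hold]; j=3 S=117.6211 intr=8.7689 cont=21.2592 V=21.2592[hold]; j=4 S=169.2278 intr=0.0000 cont=5.9036 V=5.9036[hold]; j=5 S=243.4771 intr=0.0000 cont=0.6694 V=0.6694[hold]  S*(5)=56.8214
k=4: j=0 S=47.3717 intr=79.0183 cont=78.2584 V=79.0183[EX]; j=1 S=68.1562 intr=58.2338 cont=57.8021 V=58.2338[EX]; j=2 S=98.0600 intr=28.3300 cont=33.7884 V=33.7884[hold]; j=3 S=141.0842 intr=0.0000 cont=13.9395 V=13.9395[hold]; j=4 S=202.9854 intr=0.0000 cont=3.4166 V=3.4166[hold]  S*(4)=68.1562
k=3: j=0 S=56.8214 intr=69.5686 cont=68.8087 V=69.5686[EX]; j=1 S=81.7520 intr=44.6380 cont=46.4345 V=46.4345[hold]; j=2 S=117.6211 intr=8.7689 cont=24.2889 V=24.2889[hold]; j=3 S=169.2278 intr=0.0000 cont=8.9273 V=8.9273[hold]  S*(3)=56.8214
k=2: j=0 S=68.1562 intr=58.2338 cont=58.3154 V=58.3154[hold]; j=1 S=98.0600 intr=28.3300 cont=35.7834 V=35.7834[hold]; j=2 S=141.0842 intr=0.0000 cont=16.9482 V=16.9482[hold]  S*(2)=-
k=1: j=0 S=81.7520 intr=44.6380 cont=47.4118 V=47.4118[hold]; j=1 S=117.6211 intr=8.7689 cont=26.7467 V=26.7467[hold]  S*(1)=-
k=0: j=0 S=98.0600 intr=28.3300 cont=37.4481 V=37.4481[hold]  S*(0)=-

price = 37.4481
boundary = - - - 56.8214 68.1562 56.8214 68.1562 81.7520 98.0600
tree:
37.4481
47.4118 26.7467
58.3154 35.7834 16.9482
69.5686 46.4345 24.2889 8.9273
79.0183 58.2338 33.7884 13.9395 3.4166
86.8965 69.5686 45.3387 21.2592 5.9036 0.6694
93.4645 79.0183 58.2338 31.4486 10.0967 1.2735 0.0000
98.9402 86.8965 69.5686 44.6380 17.0499 2.4228 0.0000 0.0000
103.5053 93.4645 79.0183 58.2338 28.3300 4.6092 0.0000 0.0000 0.0000
107.3111 98.9402 86.8965 69.5686 44.6380 8.7689 0.0000 0.0000 0.0000 0.0000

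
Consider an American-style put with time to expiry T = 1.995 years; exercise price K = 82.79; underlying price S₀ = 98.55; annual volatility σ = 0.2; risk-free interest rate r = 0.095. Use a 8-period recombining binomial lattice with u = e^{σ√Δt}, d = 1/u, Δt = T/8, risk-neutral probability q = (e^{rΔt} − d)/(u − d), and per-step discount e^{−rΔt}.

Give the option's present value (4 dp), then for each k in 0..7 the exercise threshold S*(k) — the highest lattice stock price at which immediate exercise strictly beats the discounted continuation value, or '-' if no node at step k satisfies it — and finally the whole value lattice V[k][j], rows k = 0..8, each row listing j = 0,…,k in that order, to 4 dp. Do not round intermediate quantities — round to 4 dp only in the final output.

price = 1.4189
boundary = - - - 73.0350 66.0931 73.0350 66.0931 73.0350
tree:
1.4189
2.7725 0.5542
5.2809 1.1758 0.1533
9.7550 2.4467 0.3577 0.0202
16.6969 4.9668 0.8291 0.0511 0.0000
22.9790 9.7550 1.9060 0.1291 0.0000 0.0000
28.6640 16.6969 4.3385 0.3262 0.0000 0.0000 0.0000
33.8087 22.9790 9.7550 0.8245 0.0000 0.0000 0.0000 0.0000
38.4643 28.6640 16.6969 2.0839 0.0000 0.0000 0.0000 0.0000 0.0000

params: Δt=0.24938 u=1.10503 d=0.90495 q=0.59487 e^(-rΔt)=0.97659
t_8 payoffs: 38.4643 28.6640 16.6969 2.0839 0.0000 0.0000 0.0000 0.0000 0.0000
t_7: node(7,0) S=48.9813 payoff=33.8087 vs cont=31.8704 → 33.8087 [stop]  node(7,1) S=59.8110 payoff=22.9790 vs cont=21.0407 → 22.9790 [stop]  node(7,2) S=73.0350 payoff=9.7550 vs cont=7.8167 → 9.7550 [stop]  node(7,3) S=89.1829 payoff=0.0000 vs cont=0.8245 → 0.8245 [wait]  node(7,4) S=108.9010 payoff=0.0000 vs cont=0.0000 → 0.0000 [wait]  node(7,5) S=132.9787 payoff=0.0000 vs cont=0.0000 → 0.0000 [wait]  node(7,6) S=162.3799 payoff=0.0000 vs cont=0.0000 → 0.0000 [wait]  node(7,7) S=198.2816 payoff=0.0000 vs cont=0.0000 → 0.0000 [wait]  ⇒ S*(7)=73.0350
t_6: node(6,0) S=54.1260 payoff=28.6640 vs cont=26.7257 → 28.6640 [stop]  node(6,1) S=66.0931 payoff=16.6969 vs cont=14.7586 → 16.6969 [stop]  node(6,2) S=80.7061 payoff=2.0839 vs cont=4.3385 → 4.3385 [wait]  node(6,3) S=98.5500 payoff=0.0000 vs cont=0.3262 → 0.3262 [wait]  node(6,4) S=120.3391 payoff=0.0000 vs cont=0.0000 → 0.0000 [wait]  node(6,5) S=146.9458 payoff=0.0000 vs cont=0.0000 → 0.0000 [wait]  node(6,6) S=179.4351 payoff=0.0000 vs cont=0.0000 → 0.0000 [wait]  ⇒ S*(6)=66.0931
t_5: node(5,0) S=59.8110 payoff=22.9790 vs cont=21.0407 → 22.9790 [stop]  node(5,1) S=73.0350 payoff=9.7550 vs cont=9.1265 → 9.7550 [stop]  node(5,2) S=89.1829 payoff=0.0000 vs cont=1.9060 → 1.9060 [wait]  node(5,3) S=108.9010 payoff=0.0000 vs cont=0.1291 → 0.1291 [wait]  node(5,4) S=132.9787 payoff=0.0000 vs cont=0.0000 → 0.0000 [wait]  node(5,5) S=162.3799 payoff=0.0000 vs cont=0.0000 → 0.0000 [wait]  ⇒ S*(5)=73.0350
t_4: node(4,0) S=66.0931 payoff=16.6969 vs cont=14.7586 → 16.6969 [stop]  node(4,1) S=80.7061 payoff=2.0839 vs cont=4.9668 → 4.9668 [wait]  node(4,2) S=98.5500 payoff=0.0000 vs cont=0.8291 → 0.8291 [wait]  node(4,3) S=120.3391 payoff=0.0000 vs cont=0.0511 → 0.0511 [wait]  node(4,4) S=146.9458 payoff=0.0000 vs cont=0.0000 → 0.0000 [wait]  ⇒ S*(4)=66.0931
t_3: node(3,0) S=73.0350 payoff=9.7550 vs cont=9.4915 → 9.7550 [stop]  node(3,1) S=89.1829 payoff=0.0000 vs cont=2.4467 → 2.4467 [wait]  node(3,2) S=108.9010 payoff=0.0000 vs cont=0.3577 → 0.3577 [wait]  node(3,3) S=132.9787 payoff=0.0000 vs cont=0.0202 → 0.0202 [wait]  ⇒ S*(3)=73.0350
t_2: node(2,0) S=80.7061 payoff=2.0839 vs cont=5.2809 → 5.2809 [wait]  node(2,1) S=98.5500 payoff=0.0000 vs cont=1.1758 → 1.1758 [wait]  node(2,2) S=120.3391 payoff=0.0000 vs cont=0.1533 → 0.1533 [wait]  ⇒ S*(2)=-
t_1: node(1,0) S=89.1829 payoff=0.0000 vs cont=2.7725 → 2.7725 [wait]  node(1,1) S=108.9010 payoff=0.0000 vs cont=0.5542 → 0.5542 [wait]  ⇒ S*(1)=-
t_0: node(0,0) S=98.5500 payoff=0.0000 vs cont=1.4189 → 1.4189 [wait]  ⇒ S*(0)=-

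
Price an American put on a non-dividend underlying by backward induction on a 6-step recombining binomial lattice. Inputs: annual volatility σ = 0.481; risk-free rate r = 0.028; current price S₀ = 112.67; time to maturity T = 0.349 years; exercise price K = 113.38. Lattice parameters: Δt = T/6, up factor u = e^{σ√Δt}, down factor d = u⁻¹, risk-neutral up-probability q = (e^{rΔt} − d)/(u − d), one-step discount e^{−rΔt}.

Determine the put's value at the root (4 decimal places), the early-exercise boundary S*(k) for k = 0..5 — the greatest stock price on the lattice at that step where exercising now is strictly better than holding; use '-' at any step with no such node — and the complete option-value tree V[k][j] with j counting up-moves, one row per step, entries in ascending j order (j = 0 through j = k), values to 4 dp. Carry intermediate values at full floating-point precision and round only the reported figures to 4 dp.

Δt=0.05817  u=1.12300  d=0.89047  q=0.47804  discount=0.99837
step 6 (expiry): payoffs max(K−S,0) = 57.2077 42.5390 24.0399 0.7100 0.0000 0.0000 0.0000
step 5: (k=5,j=0): S=63.0817, (K−S)⁺=50.2983, hold=50.1138 ⇒ V=50.2983 exercise | (k=5,j=1): S=79.5546, (K−S)⁺=33.8254, hold=33.6409 ⇒ V=33.8254 exercise | (k=5,j=2): S=100.3292, (K−S)⁺=13.0508, hold=12.8663 ⇒ V=13.0508 exercise | (k=5,j=3): S=126.5288, (K−S)⁺=0.0000, hold=0.3700 ⇒ V=0.3700 continue | (k=5,j=4): S=159.5700, (K−S)⁺=0.0000, hold=0.0000 ⇒ V=0.0000 continue | (k=5,j=5): S=201.2394, (K−S)⁺=0.0000, hold=0.0000 ⇒ V=0.0000 continue  boundary S*=100.3292
step 4: (k=4,j=0): S=70.8410, (K−S)⁺=42.5390, hold=42.3545 ⇒ V=42.5390 exercise | (k=4,j=1): S=89.3401, (K−S)⁺=24.0399, hold=23.8554 ⇒ V=24.0399 exercise | (k=4,j=2): S=112.6700, (K−S)⁺=0.7100, hold=6.9775 ⇒ V=6.9775 continue | (k=4,j=3): S=142.0922, (K−S)⁺=0.0000, hold=0.1928 ⇒ V=0.1928 continue | (k=4,j=4): S=179.1976, (K−S)⁺=0.0000, hold=0.0000 ⇒ V=0.0000 continue  boundary S*=89.3401
step 3: (k=3,j=0): S=79.5546, (K−S)⁺=33.8254, hold=33.6409 ⇒ V=33.8254 exercise | (k=3,j=1): S=100.3292, (K−S)⁺=13.0508, hold=15.8575 ⇒ V=15.8575 continue | (k=3,j=2): S=126.5288, (K−S)⁺=0.0000, hold=3.7281 ⇒ V=3.7281 continue | (k=3,j=3): S=159.5700, (K−S)⁺=0.0000, hold=0.1005 ⇒ V=0.1005 continue  boundary S*=79.5546
step 2: (k=2,j=0): S=89.3401, (K−S)⁺=24.0399, hold=25.1950 ⇒ V=25.1950 continue | (k=2,j=1): S=112.6700, (K−S)⁺=0.7100, hold=10.0428 ⇒ V=10.0428 continue | (k=2,j=2): S=142.0922, (K−S)⁺=0.0000, hold=1.9907 ⇒ V=1.9907 continue  boundary S*=-
step 1: (k=1,j=0): S=100.3292, (K−S)⁺=13.0508, hold=17.9224 ⇒ V=17.9224 continue | (k=1,j=1): S=126.5288, (K−S)⁺=0.0000, hold=6.1835 ⇒ V=6.1835 continue  boundary S*=-
step 0: (k=0,j=0): S=112.6700, (K−S)⁺=0.7100, hold=12.2907 ⇒ V=12.2907 continue  boundary S*=-

price = 12.2907
boundary = - - - 79.5546 89.3401 100.3292
tree:
12.2907
17.9224 6.1835
25.1950 10.0428 1.9907
33.8254 15.8575 3.7281 0.1005
42.5390 24.0399 6.9775 0.1928 0.0000
50.2983 33.8254 13.0508 0.3700 0.0000 0.0000
57.2077 42.5390 24.0399 0.7100 0.0000 0.0000 0.0000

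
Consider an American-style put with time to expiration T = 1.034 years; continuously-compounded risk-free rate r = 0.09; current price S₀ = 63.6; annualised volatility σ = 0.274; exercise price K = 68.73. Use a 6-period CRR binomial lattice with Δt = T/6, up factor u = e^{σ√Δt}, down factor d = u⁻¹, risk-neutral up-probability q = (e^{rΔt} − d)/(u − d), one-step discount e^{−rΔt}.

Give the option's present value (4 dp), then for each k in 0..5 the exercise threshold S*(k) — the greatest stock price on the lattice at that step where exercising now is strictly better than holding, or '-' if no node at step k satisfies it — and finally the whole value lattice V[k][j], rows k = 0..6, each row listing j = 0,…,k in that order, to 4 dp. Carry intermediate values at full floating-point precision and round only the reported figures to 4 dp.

price = 7.7581
boundary = - - 50.6593 56.7620 50.6593 56.7620
tree:
7.7581
12.0741 4.3084
18.0707 7.3184 1.8705
23.5174 11.9680 3.5720 0.4761
28.3784 18.0707 6.6540 1.0516 0.0000
32.7168 23.5174 11.9680 2.3227 0.0000 0.0000
36.5888 28.3784 18.0707 5.1300 0.0000 0.0000 0.0000

params: Δt=0.17233 u=1.12047 d=0.89248 q=0.54016 e^(-rΔt)=0.98461
t_6 payoffs: 36.5888 28.3784 18.0707 5.1300 0.0000 0.0000 0.0000
t_5: node(5,0) S=36.0132 payoff=32.7168 vs cont=31.6591 → 32.7168 [stop]  node(5,1) S=45.2126 payoff=23.5174 vs cont=22.4596 → 23.5174 [stop]  node(5,2) S=56.7620 payoff=11.9680 vs cont=10.9102 → 11.9680 [stop]  node(5,3) S=71.2617 payoff=0.0000 vs cont=2.3227 → 2.3227 [wait]  node(5,4) S=89.4653 payoff=0.0000 vs cont=0.0000 → 0.0000 [wait]  node(5,5) S=112.3189 payoff=0.0000 vs cont=0.0000 → 0.0000 [wait]  ⇒ S*(5)=56.7620
t_4: node(4,0) S=40.3516 payoff=28.3784 vs cont=27.3206 → 28.3784 [stop]  node(4,1) S=50.6593 payoff=18.0707 vs cont=17.0130 → 18.0707 [stop]  node(4,2) S=63.6000 payoff=5.1300 vs cont=6.6540 → 6.6540 [wait]  node(4,3) S=79.8464 payoff=0.0000 vs cont=1.0516 → 1.0516 [wait]  node(4,4) S=100.2429 payoff=0.0000 vs cont=0.0000 → 0.0000 [wait]  ⇒ S*(4)=50.6593
t_3: node(3,0) S=45.2126 payoff=23.5174 vs cont=22.4596 → 23.5174 [stop]  node(3,1) S=56.7620 payoff=11.9680 vs cont=11.7207 → 11.9680 [stop]  node(3,2) S=71.2617 payoff=0.0000 vs cont=3.5720 → 3.5720 [wait]  node(3,3) S=89.4653 payoff=0.0000 vs cont=0.4761 → 0.4761 [wait]  ⇒ S*(3)=56.7620
t_2: node(2,0) S=50.6593 payoff=18.0707 vs cont=17.0130 → 18.0707 [stop]  node(2,1) S=63.6000 payoff=5.1300 vs cont=7.3184 → 7.3184 [wait]  node(2,2) S=79.8464 payoff=0.0000 vs cont=1.8705 → 1.8705 [wait]  ⇒ S*(2)=50.6593
t_1: node(1,0) S=56.7620 payoff=11.9680 vs cont=12.0741 → 12.0741 [wait]  node(1,1) S=71.2617 payoff=0.0000 vs cont=4.3084 → 4.3084 [wait]  ⇒ S*(1)=-
t_0: node(0,0) S=63.6000 payoff=5.1300 vs cont=7.7581 → 7.7581 [wait]  ⇒ S*(0)=-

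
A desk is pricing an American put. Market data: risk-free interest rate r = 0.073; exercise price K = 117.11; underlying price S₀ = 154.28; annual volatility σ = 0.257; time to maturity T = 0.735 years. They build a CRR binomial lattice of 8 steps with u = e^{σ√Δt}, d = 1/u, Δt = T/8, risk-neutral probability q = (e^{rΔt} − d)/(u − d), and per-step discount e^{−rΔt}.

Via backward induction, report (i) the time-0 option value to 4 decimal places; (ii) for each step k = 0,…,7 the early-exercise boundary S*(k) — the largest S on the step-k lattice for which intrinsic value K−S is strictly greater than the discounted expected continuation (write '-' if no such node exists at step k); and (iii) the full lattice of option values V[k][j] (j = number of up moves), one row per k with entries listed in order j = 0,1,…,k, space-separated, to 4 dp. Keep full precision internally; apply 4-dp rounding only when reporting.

price = 0.9339
boundary = - - - - - - 96.6770 104.5091
tree:
0.9339
1.6593 0.2861
2.8983 0.5537 0.0464
4.9577 1.0625 0.0980 0.0000
8.2599 2.0179 0.2072 0.0000 0.0000
13.2981 3.7836 0.4379 0.0000 0.0000 0.0000
20.4330 6.9794 0.9255 0.0000 0.0000 0.0000 0.0000
27.6782 12.6009 1.9560 0.0000 0.0000 0.0000 0.0000 0.0000
34.3804 20.4330 4.1343 0.0000 0.0000 0.0000 0.0000 0.0000 0.0000

params: Δt=0.09187 u=1.08101 d=0.92506 q=0.52368 e^(-rΔt)=0.99332
t_8 payoffs: 34.3804 20.4330 4.1343 0.0000 0.0000 0.0000 0.0000 0.0000 0.0000
t_7: node(7,0) S=89.4318 payoff=27.6782 vs cont=26.8954 → 27.6782 [stop]  node(7,1) S=104.5091 payoff=12.6009 vs cont=11.8181 → 12.6009 [stop]  node(7,2) S=122.1283 payoff=0.0000 vs cont=1.9560 → 1.9560 [wait]  node(7,3) S=142.7179 payoff=0.0000 vs cont=0.0000 → 0.0000 [wait]  node(7,4) S=166.7788 payoff=0.0000 vs cont=0.0000 → 0.0000 [wait]  node(7,5) S=194.8960 payoff=0.0000 vs cont=0.0000 → 0.0000 [wait]  node(7,6) S=227.7535 payoff=0.0000 vs cont=0.0000 → 0.0000 [wait]  node(7,7) S=266.1505 payoff=0.0000 vs cont=0.0000 → 0.0000 [wait]  ⇒ S*(7)=104.5091
t_6: node(6,0) S=96.6770 payoff=20.4330 vs cont=19.6502 → 20.4330 [stop]  node(6,1) S=112.9757 payoff=4.1343 vs cont=6.9794 → 6.9794 [wait]  node(6,2) S=132.0223 payoff=0.0000 vs cont=0.9255 → 0.9255 [wait]  node(6,3) S=154.2800 payoff=0.0000 vs cont=0.0000 → 0.0000 [wait]  node(6,4) S=180.2901 payoff=0.0000 vs cont=0.0000 → 0.0000 [wait]  node(6,5) S=210.6852 payoff=0.0000 vs cont=0.0000 → 0.0000 [wait]  node(6,6) S=246.2046 payoff=0.0000 vs cont=0.0000 → 0.0000 [wait]  ⇒ S*(6)=96.6770
t_5: node(5,0) S=104.5091 payoff=12.6009 vs cont=13.2981 → 13.2981 [wait]  node(5,1) S=122.1283 payoff=0.0000 vs cont=3.7836 → 3.7836 [wait]  node(5,2) S=142.7179 payoff=0.0000 vs cont=0.4379 → 0.4379 [wait]  node(5,3) S=166.7788 payoff=0.0000 vs cont=0.0000 → 0.0000 [wait]  node(5,4) S=194.8960 payoff=0.0000 vs cont=0.0000 → 0.0000 [wait]  node(5,5) S=227.7535 payoff=0.0000 vs cont=0.0000 → 0.0000 [wait]  ⇒ S*(5)=-
t_4: node(4,0) S=112.9757 payoff=4.1343 vs cont=8.2599 → 8.2599 [wait]  node(4,1) S=132.0223 payoff=0.0000 vs cont=2.0179 → 2.0179 [wait]  node(4,2) S=154.2800 payoff=0.0000 vs cont=0.2072 → 0.2072 [wait]  node(4,3) S=180.2901 payoff=0.0000 vs cont=0.0000 → 0.0000 [wait]  node(4,4) S=210.6852 payoff=0.0000 vs cont=0.0000 → 0.0000 [wait]  ⇒ S*(4)=-
t_3: node(3,0) S=122.1283 payoff=0.0000 vs cont=4.9577 → 4.9577 [wait]  node(3,1) S=142.7179 payoff=0.0000 vs cont=1.0625 → 1.0625 [wait]  node(3,2) S=166.7788 payoff=0.0000 vs cont=0.0980 → 0.0980 [wait]  node(3,3) S=194.8960 payoff=0.0000 vs cont=0.0000 → 0.0000 [wait]  ⇒ S*(3)=-
t_2: node(2,0) S=132.0223 payoff=0.0000 vs cont=2.8983 → 2.8983 [wait]  node(2,1) S=154.2800 payoff=0.0000 vs cont=0.5537 → 0.5537 [wait]  node(2,2) S=180.2901 payoff=0.0000 vs cont=0.0464 → 0.0464 [wait]  ⇒ S*(2)=-
t_1: node(1,0) S=142.7179 payoff=0.0000 vs cont=1.6593 → 1.6593 [wait]  node(1,1) S=166.7788 payoff=0.0000 vs cont=0.2861 → 0.2861 [wait]  ⇒ S*(1)=-
t_0: node(0,0) S=154.2800 payoff=0.0000 vs cont=0.9339 → 0.9339 [wait]  ⇒ S*(0)=-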